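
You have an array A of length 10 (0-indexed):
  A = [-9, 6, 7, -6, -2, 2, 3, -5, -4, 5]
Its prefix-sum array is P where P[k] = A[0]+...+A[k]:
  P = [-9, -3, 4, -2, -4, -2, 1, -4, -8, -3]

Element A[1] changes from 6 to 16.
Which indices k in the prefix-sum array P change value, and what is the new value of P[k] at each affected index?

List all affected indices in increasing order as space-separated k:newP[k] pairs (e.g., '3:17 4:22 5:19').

Answer: 1:7 2:14 3:8 4:6 5:8 6:11 7:6 8:2 9:7

Derivation:
P[k] = A[0] + ... + A[k]
P[k] includes A[1] iff k >= 1
Affected indices: 1, 2, ..., 9; delta = 10
  P[1]: -3 + 10 = 7
  P[2]: 4 + 10 = 14
  P[3]: -2 + 10 = 8
  P[4]: -4 + 10 = 6
  P[5]: -2 + 10 = 8
  P[6]: 1 + 10 = 11
  P[7]: -4 + 10 = 6
  P[8]: -8 + 10 = 2
  P[9]: -3 + 10 = 7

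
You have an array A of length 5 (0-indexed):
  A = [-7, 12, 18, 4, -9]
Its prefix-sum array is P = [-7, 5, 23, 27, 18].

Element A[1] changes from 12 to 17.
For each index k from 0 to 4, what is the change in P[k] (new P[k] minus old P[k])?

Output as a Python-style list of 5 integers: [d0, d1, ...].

Element change: A[1] 12 -> 17, delta = 5
For k < 1: P[k] unchanged, delta_P[k] = 0
For k >= 1: P[k] shifts by exactly 5
Delta array: [0, 5, 5, 5, 5]

Answer: [0, 5, 5, 5, 5]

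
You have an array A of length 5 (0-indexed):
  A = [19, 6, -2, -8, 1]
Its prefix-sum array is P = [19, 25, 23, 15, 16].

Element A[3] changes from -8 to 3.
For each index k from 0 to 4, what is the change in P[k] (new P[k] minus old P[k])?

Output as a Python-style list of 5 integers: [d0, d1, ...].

Element change: A[3] -8 -> 3, delta = 11
For k < 3: P[k] unchanged, delta_P[k] = 0
For k >= 3: P[k] shifts by exactly 11
Delta array: [0, 0, 0, 11, 11]

Answer: [0, 0, 0, 11, 11]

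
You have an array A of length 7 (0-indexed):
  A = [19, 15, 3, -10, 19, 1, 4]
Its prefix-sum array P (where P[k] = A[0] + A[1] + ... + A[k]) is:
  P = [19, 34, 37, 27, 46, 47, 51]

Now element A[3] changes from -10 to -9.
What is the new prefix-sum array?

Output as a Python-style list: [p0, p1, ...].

Change: A[3] -10 -> -9, delta = 1
P[k] for k < 3: unchanged (A[3] not included)
P[k] for k >= 3: shift by delta = 1
  P[0] = 19 + 0 = 19
  P[1] = 34 + 0 = 34
  P[2] = 37 + 0 = 37
  P[3] = 27 + 1 = 28
  P[4] = 46 + 1 = 47
  P[5] = 47 + 1 = 48
  P[6] = 51 + 1 = 52

Answer: [19, 34, 37, 28, 47, 48, 52]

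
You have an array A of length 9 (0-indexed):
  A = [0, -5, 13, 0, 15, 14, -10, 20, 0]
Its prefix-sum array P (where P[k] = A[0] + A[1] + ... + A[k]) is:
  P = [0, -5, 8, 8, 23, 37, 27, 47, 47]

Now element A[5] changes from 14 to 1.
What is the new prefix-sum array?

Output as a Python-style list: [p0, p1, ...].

Answer: [0, -5, 8, 8, 23, 24, 14, 34, 34]

Derivation:
Change: A[5] 14 -> 1, delta = -13
P[k] for k < 5: unchanged (A[5] not included)
P[k] for k >= 5: shift by delta = -13
  P[0] = 0 + 0 = 0
  P[1] = -5 + 0 = -5
  P[2] = 8 + 0 = 8
  P[3] = 8 + 0 = 8
  P[4] = 23 + 0 = 23
  P[5] = 37 + -13 = 24
  P[6] = 27 + -13 = 14
  P[7] = 47 + -13 = 34
  P[8] = 47 + -13 = 34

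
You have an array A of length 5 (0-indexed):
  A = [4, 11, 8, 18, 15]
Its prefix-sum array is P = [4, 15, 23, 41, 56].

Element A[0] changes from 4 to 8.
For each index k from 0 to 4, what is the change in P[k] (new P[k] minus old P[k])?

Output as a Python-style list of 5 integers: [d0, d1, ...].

Answer: [4, 4, 4, 4, 4]

Derivation:
Element change: A[0] 4 -> 8, delta = 4
For k < 0: P[k] unchanged, delta_P[k] = 0
For k >= 0: P[k] shifts by exactly 4
Delta array: [4, 4, 4, 4, 4]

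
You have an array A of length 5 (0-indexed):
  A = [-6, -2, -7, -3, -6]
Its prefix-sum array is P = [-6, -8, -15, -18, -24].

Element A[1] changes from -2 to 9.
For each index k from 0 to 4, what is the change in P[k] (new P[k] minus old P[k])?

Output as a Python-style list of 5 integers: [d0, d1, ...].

Element change: A[1] -2 -> 9, delta = 11
For k < 1: P[k] unchanged, delta_P[k] = 0
For k >= 1: P[k] shifts by exactly 11
Delta array: [0, 11, 11, 11, 11]

Answer: [0, 11, 11, 11, 11]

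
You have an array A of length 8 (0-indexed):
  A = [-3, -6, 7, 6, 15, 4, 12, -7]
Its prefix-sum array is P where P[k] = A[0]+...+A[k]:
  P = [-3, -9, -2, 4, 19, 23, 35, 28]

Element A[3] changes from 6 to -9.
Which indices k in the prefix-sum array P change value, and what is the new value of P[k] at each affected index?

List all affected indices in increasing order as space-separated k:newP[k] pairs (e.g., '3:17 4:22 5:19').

P[k] = A[0] + ... + A[k]
P[k] includes A[3] iff k >= 3
Affected indices: 3, 4, ..., 7; delta = -15
  P[3]: 4 + -15 = -11
  P[4]: 19 + -15 = 4
  P[5]: 23 + -15 = 8
  P[6]: 35 + -15 = 20
  P[7]: 28 + -15 = 13

Answer: 3:-11 4:4 5:8 6:20 7:13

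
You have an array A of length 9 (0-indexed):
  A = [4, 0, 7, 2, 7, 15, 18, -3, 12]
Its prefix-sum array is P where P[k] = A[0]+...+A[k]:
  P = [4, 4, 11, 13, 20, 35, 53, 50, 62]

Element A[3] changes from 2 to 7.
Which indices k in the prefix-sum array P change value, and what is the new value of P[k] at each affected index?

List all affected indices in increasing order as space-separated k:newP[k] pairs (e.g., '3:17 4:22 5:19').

Answer: 3:18 4:25 5:40 6:58 7:55 8:67

Derivation:
P[k] = A[0] + ... + A[k]
P[k] includes A[3] iff k >= 3
Affected indices: 3, 4, ..., 8; delta = 5
  P[3]: 13 + 5 = 18
  P[4]: 20 + 5 = 25
  P[5]: 35 + 5 = 40
  P[6]: 53 + 5 = 58
  P[7]: 50 + 5 = 55
  P[8]: 62 + 5 = 67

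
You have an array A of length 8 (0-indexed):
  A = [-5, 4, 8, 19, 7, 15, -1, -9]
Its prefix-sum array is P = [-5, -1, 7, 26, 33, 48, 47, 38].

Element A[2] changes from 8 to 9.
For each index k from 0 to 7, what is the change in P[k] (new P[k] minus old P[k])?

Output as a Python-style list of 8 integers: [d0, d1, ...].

Answer: [0, 0, 1, 1, 1, 1, 1, 1]

Derivation:
Element change: A[2] 8 -> 9, delta = 1
For k < 2: P[k] unchanged, delta_P[k] = 0
For k >= 2: P[k] shifts by exactly 1
Delta array: [0, 0, 1, 1, 1, 1, 1, 1]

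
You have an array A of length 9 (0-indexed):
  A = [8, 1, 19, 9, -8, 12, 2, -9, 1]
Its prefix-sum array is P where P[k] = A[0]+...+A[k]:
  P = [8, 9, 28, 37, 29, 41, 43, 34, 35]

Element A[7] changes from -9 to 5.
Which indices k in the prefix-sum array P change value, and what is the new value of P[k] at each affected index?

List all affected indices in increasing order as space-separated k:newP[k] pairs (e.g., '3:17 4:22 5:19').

Answer: 7:48 8:49

Derivation:
P[k] = A[0] + ... + A[k]
P[k] includes A[7] iff k >= 7
Affected indices: 7, 8, ..., 8; delta = 14
  P[7]: 34 + 14 = 48
  P[8]: 35 + 14 = 49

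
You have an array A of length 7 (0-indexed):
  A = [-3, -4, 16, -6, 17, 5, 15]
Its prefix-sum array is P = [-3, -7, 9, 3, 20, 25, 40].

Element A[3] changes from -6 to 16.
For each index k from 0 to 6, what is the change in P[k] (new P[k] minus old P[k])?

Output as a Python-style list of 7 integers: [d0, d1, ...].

Element change: A[3] -6 -> 16, delta = 22
For k < 3: P[k] unchanged, delta_P[k] = 0
For k >= 3: P[k] shifts by exactly 22
Delta array: [0, 0, 0, 22, 22, 22, 22]

Answer: [0, 0, 0, 22, 22, 22, 22]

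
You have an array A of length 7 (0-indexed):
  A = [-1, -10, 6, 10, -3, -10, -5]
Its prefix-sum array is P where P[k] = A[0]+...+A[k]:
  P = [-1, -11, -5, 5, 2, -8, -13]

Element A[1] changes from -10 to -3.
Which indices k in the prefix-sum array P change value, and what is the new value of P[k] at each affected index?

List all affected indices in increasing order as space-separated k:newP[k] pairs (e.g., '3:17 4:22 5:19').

P[k] = A[0] + ... + A[k]
P[k] includes A[1] iff k >= 1
Affected indices: 1, 2, ..., 6; delta = 7
  P[1]: -11 + 7 = -4
  P[2]: -5 + 7 = 2
  P[3]: 5 + 7 = 12
  P[4]: 2 + 7 = 9
  P[5]: -8 + 7 = -1
  P[6]: -13 + 7 = -6

Answer: 1:-4 2:2 3:12 4:9 5:-1 6:-6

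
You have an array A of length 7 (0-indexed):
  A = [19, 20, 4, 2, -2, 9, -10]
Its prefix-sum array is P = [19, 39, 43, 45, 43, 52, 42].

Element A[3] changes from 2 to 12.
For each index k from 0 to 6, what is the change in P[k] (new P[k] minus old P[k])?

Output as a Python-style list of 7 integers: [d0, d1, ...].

Element change: A[3] 2 -> 12, delta = 10
For k < 3: P[k] unchanged, delta_P[k] = 0
For k >= 3: P[k] shifts by exactly 10
Delta array: [0, 0, 0, 10, 10, 10, 10]

Answer: [0, 0, 0, 10, 10, 10, 10]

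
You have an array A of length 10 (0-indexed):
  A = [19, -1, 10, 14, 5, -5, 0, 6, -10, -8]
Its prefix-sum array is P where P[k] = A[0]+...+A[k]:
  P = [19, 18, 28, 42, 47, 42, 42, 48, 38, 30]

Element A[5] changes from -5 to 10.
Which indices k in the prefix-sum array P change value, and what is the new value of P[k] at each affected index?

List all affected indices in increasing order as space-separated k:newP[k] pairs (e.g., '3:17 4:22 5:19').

P[k] = A[0] + ... + A[k]
P[k] includes A[5] iff k >= 5
Affected indices: 5, 6, ..., 9; delta = 15
  P[5]: 42 + 15 = 57
  P[6]: 42 + 15 = 57
  P[7]: 48 + 15 = 63
  P[8]: 38 + 15 = 53
  P[9]: 30 + 15 = 45

Answer: 5:57 6:57 7:63 8:53 9:45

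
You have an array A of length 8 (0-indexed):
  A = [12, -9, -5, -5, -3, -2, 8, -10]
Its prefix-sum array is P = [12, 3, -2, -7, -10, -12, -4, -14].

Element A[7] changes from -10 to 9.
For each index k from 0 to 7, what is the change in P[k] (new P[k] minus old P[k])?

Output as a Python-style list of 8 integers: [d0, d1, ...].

Answer: [0, 0, 0, 0, 0, 0, 0, 19]

Derivation:
Element change: A[7] -10 -> 9, delta = 19
For k < 7: P[k] unchanged, delta_P[k] = 0
For k >= 7: P[k] shifts by exactly 19
Delta array: [0, 0, 0, 0, 0, 0, 0, 19]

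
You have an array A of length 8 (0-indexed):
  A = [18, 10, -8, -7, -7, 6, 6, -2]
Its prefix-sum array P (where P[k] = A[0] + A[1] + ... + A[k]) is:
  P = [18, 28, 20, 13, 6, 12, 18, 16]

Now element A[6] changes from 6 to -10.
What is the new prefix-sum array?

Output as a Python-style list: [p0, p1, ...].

Change: A[6] 6 -> -10, delta = -16
P[k] for k < 6: unchanged (A[6] not included)
P[k] for k >= 6: shift by delta = -16
  P[0] = 18 + 0 = 18
  P[1] = 28 + 0 = 28
  P[2] = 20 + 0 = 20
  P[3] = 13 + 0 = 13
  P[4] = 6 + 0 = 6
  P[5] = 12 + 0 = 12
  P[6] = 18 + -16 = 2
  P[7] = 16 + -16 = 0

Answer: [18, 28, 20, 13, 6, 12, 2, 0]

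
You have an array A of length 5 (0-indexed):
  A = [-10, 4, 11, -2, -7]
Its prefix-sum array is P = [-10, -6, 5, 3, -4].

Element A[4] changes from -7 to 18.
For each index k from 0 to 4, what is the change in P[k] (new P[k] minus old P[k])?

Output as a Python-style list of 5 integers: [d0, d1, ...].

Element change: A[4] -7 -> 18, delta = 25
For k < 4: P[k] unchanged, delta_P[k] = 0
For k >= 4: P[k] shifts by exactly 25
Delta array: [0, 0, 0, 0, 25]

Answer: [0, 0, 0, 0, 25]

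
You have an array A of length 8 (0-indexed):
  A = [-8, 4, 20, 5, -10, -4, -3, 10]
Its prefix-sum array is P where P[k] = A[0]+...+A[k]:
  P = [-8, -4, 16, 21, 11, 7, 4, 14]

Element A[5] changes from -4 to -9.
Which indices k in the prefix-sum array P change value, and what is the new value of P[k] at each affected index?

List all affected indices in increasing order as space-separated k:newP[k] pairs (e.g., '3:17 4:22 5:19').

P[k] = A[0] + ... + A[k]
P[k] includes A[5] iff k >= 5
Affected indices: 5, 6, ..., 7; delta = -5
  P[5]: 7 + -5 = 2
  P[6]: 4 + -5 = -1
  P[7]: 14 + -5 = 9

Answer: 5:2 6:-1 7:9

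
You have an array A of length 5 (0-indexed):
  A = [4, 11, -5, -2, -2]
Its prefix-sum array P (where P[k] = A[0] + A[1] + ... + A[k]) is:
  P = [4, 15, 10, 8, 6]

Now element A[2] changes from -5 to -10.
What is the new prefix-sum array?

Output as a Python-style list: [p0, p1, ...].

Change: A[2] -5 -> -10, delta = -5
P[k] for k < 2: unchanged (A[2] not included)
P[k] for k >= 2: shift by delta = -5
  P[0] = 4 + 0 = 4
  P[1] = 15 + 0 = 15
  P[2] = 10 + -5 = 5
  P[3] = 8 + -5 = 3
  P[4] = 6 + -5 = 1

Answer: [4, 15, 5, 3, 1]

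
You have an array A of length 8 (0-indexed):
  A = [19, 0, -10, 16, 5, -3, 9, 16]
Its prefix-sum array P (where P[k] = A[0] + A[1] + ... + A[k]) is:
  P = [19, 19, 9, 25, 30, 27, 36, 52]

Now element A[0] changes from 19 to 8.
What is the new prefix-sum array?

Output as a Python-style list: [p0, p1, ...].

Change: A[0] 19 -> 8, delta = -11
P[k] for k < 0: unchanged (A[0] not included)
P[k] for k >= 0: shift by delta = -11
  P[0] = 19 + -11 = 8
  P[1] = 19 + -11 = 8
  P[2] = 9 + -11 = -2
  P[3] = 25 + -11 = 14
  P[4] = 30 + -11 = 19
  P[5] = 27 + -11 = 16
  P[6] = 36 + -11 = 25
  P[7] = 52 + -11 = 41

Answer: [8, 8, -2, 14, 19, 16, 25, 41]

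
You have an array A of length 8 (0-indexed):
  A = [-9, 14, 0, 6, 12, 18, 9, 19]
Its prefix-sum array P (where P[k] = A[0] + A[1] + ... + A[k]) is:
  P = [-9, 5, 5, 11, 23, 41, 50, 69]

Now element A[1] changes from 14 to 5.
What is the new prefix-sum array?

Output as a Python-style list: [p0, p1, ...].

Answer: [-9, -4, -4, 2, 14, 32, 41, 60]

Derivation:
Change: A[1] 14 -> 5, delta = -9
P[k] for k < 1: unchanged (A[1] not included)
P[k] for k >= 1: shift by delta = -9
  P[0] = -9 + 0 = -9
  P[1] = 5 + -9 = -4
  P[2] = 5 + -9 = -4
  P[3] = 11 + -9 = 2
  P[4] = 23 + -9 = 14
  P[5] = 41 + -9 = 32
  P[6] = 50 + -9 = 41
  P[7] = 69 + -9 = 60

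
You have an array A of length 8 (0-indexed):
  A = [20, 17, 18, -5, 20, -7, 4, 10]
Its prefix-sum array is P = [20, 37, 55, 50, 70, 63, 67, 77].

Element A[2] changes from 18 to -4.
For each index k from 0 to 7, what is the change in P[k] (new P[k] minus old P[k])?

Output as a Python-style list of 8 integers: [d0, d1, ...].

Answer: [0, 0, -22, -22, -22, -22, -22, -22]

Derivation:
Element change: A[2] 18 -> -4, delta = -22
For k < 2: P[k] unchanged, delta_P[k] = 0
For k >= 2: P[k] shifts by exactly -22
Delta array: [0, 0, -22, -22, -22, -22, -22, -22]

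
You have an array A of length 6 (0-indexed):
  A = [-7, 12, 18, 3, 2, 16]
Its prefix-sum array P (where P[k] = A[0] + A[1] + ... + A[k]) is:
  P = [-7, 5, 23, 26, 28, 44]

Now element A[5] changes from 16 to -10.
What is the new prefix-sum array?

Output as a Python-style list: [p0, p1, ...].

Answer: [-7, 5, 23, 26, 28, 18]

Derivation:
Change: A[5] 16 -> -10, delta = -26
P[k] for k < 5: unchanged (A[5] not included)
P[k] for k >= 5: shift by delta = -26
  P[0] = -7 + 0 = -7
  P[1] = 5 + 0 = 5
  P[2] = 23 + 0 = 23
  P[3] = 26 + 0 = 26
  P[4] = 28 + 0 = 28
  P[5] = 44 + -26 = 18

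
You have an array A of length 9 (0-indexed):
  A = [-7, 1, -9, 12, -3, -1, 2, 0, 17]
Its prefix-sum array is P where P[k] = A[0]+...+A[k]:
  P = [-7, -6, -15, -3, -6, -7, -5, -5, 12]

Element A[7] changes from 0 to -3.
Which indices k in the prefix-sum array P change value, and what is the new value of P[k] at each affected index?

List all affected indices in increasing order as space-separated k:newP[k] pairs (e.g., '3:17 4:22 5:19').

P[k] = A[0] + ... + A[k]
P[k] includes A[7] iff k >= 7
Affected indices: 7, 8, ..., 8; delta = -3
  P[7]: -5 + -3 = -8
  P[8]: 12 + -3 = 9

Answer: 7:-8 8:9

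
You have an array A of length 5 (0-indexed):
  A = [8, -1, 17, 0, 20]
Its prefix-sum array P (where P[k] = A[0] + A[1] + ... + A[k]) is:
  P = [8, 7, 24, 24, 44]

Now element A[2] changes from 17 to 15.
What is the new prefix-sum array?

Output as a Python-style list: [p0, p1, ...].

Change: A[2] 17 -> 15, delta = -2
P[k] for k < 2: unchanged (A[2] not included)
P[k] for k >= 2: shift by delta = -2
  P[0] = 8 + 0 = 8
  P[1] = 7 + 0 = 7
  P[2] = 24 + -2 = 22
  P[3] = 24 + -2 = 22
  P[4] = 44 + -2 = 42

Answer: [8, 7, 22, 22, 42]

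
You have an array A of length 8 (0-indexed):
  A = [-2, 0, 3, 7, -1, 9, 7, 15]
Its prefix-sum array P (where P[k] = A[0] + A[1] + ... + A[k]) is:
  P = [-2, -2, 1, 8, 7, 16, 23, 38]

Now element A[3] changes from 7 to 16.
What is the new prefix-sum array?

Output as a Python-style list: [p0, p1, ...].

Answer: [-2, -2, 1, 17, 16, 25, 32, 47]

Derivation:
Change: A[3] 7 -> 16, delta = 9
P[k] for k < 3: unchanged (A[3] not included)
P[k] for k >= 3: shift by delta = 9
  P[0] = -2 + 0 = -2
  P[1] = -2 + 0 = -2
  P[2] = 1 + 0 = 1
  P[3] = 8 + 9 = 17
  P[4] = 7 + 9 = 16
  P[5] = 16 + 9 = 25
  P[6] = 23 + 9 = 32
  P[7] = 38 + 9 = 47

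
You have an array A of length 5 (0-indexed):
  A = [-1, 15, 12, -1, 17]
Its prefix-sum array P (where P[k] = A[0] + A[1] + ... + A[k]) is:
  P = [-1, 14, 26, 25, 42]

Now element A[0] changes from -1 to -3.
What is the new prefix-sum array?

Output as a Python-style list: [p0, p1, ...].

Change: A[0] -1 -> -3, delta = -2
P[k] for k < 0: unchanged (A[0] not included)
P[k] for k >= 0: shift by delta = -2
  P[0] = -1 + -2 = -3
  P[1] = 14 + -2 = 12
  P[2] = 26 + -2 = 24
  P[3] = 25 + -2 = 23
  P[4] = 42 + -2 = 40

Answer: [-3, 12, 24, 23, 40]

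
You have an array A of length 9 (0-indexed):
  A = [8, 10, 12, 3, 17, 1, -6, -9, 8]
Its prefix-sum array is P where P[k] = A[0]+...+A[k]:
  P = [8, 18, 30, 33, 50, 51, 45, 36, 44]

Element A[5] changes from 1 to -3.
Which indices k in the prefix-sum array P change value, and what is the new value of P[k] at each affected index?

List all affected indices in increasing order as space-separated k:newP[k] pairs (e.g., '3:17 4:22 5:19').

Answer: 5:47 6:41 7:32 8:40

Derivation:
P[k] = A[0] + ... + A[k]
P[k] includes A[5] iff k >= 5
Affected indices: 5, 6, ..., 8; delta = -4
  P[5]: 51 + -4 = 47
  P[6]: 45 + -4 = 41
  P[7]: 36 + -4 = 32
  P[8]: 44 + -4 = 40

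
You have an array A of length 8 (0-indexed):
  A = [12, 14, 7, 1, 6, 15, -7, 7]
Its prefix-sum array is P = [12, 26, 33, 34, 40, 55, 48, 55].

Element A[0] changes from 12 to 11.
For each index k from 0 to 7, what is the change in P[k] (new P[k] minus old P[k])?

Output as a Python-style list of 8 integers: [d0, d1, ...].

Element change: A[0] 12 -> 11, delta = -1
For k < 0: P[k] unchanged, delta_P[k] = 0
For k >= 0: P[k] shifts by exactly -1
Delta array: [-1, -1, -1, -1, -1, -1, -1, -1]

Answer: [-1, -1, -1, -1, -1, -1, -1, -1]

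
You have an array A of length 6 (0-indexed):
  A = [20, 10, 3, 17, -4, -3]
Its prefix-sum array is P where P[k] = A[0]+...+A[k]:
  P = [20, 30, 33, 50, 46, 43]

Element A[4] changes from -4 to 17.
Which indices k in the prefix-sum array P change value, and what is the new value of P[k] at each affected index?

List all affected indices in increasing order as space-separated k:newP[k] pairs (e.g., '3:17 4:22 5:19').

P[k] = A[0] + ... + A[k]
P[k] includes A[4] iff k >= 4
Affected indices: 4, 5, ..., 5; delta = 21
  P[4]: 46 + 21 = 67
  P[5]: 43 + 21 = 64

Answer: 4:67 5:64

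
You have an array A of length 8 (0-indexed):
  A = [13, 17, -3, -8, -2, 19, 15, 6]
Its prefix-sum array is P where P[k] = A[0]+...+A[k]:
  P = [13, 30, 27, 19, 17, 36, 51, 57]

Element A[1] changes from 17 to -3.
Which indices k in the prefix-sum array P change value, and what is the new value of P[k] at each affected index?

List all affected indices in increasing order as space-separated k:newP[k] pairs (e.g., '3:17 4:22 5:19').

P[k] = A[0] + ... + A[k]
P[k] includes A[1] iff k >= 1
Affected indices: 1, 2, ..., 7; delta = -20
  P[1]: 30 + -20 = 10
  P[2]: 27 + -20 = 7
  P[3]: 19 + -20 = -1
  P[4]: 17 + -20 = -3
  P[5]: 36 + -20 = 16
  P[6]: 51 + -20 = 31
  P[7]: 57 + -20 = 37

Answer: 1:10 2:7 3:-1 4:-3 5:16 6:31 7:37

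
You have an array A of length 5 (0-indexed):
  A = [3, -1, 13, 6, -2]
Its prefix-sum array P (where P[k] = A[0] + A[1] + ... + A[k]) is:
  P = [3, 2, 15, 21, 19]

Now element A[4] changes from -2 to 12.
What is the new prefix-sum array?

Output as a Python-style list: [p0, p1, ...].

Change: A[4] -2 -> 12, delta = 14
P[k] for k < 4: unchanged (A[4] not included)
P[k] for k >= 4: shift by delta = 14
  P[0] = 3 + 0 = 3
  P[1] = 2 + 0 = 2
  P[2] = 15 + 0 = 15
  P[3] = 21 + 0 = 21
  P[4] = 19 + 14 = 33

Answer: [3, 2, 15, 21, 33]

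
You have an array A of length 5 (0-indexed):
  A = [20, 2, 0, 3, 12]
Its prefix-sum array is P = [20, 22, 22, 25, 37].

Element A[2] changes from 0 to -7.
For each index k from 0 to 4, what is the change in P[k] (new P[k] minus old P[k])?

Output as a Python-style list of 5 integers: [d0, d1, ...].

Element change: A[2] 0 -> -7, delta = -7
For k < 2: P[k] unchanged, delta_P[k] = 0
For k >= 2: P[k] shifts by exactly -7
Delta array: [0, 0, -7, -7, -7]

Answer: [0, 0, -7, -7, -7]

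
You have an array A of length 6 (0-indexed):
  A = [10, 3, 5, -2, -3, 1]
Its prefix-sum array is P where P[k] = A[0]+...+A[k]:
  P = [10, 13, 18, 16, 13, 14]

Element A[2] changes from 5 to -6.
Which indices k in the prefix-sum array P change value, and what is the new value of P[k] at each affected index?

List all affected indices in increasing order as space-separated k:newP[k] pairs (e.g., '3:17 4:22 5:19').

P[k] = A[0] + ... + A[k]
P[k] includes A[2] iff k >= 2
Affected indices: 2, 3, ..., 5; delta = -11
  P[2]: 18 + -11 = 7
  P[3]: 16 + -11 = 5
  P[4]: 13 + -11 = 2
  P[5]: 14 + -11 = 3

Answer: 2:7 3:5 4:2 5:3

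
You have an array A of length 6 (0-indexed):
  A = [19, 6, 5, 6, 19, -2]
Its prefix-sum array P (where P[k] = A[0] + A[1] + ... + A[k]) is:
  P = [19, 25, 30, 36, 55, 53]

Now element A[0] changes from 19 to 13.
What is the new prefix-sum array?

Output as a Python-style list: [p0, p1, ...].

Answer: [13, 19, 24, 30, 49, 47]

Derivation:
Change: A[0] 19 -> 13, delta = -6
P[k] for k < 0: unchanged (A[0] not included)
P[k] for k >= 0: shift by delta = -6
  P[0] = 19 + -6 = 13
  P[1] = 25 + -6 = 19
  P[2] = 30 + -6 = 24
  P[3] = 36 + -6 = 30
  P[4] = 55 + -6 = 49
  P[5] = 53 + -6 = 47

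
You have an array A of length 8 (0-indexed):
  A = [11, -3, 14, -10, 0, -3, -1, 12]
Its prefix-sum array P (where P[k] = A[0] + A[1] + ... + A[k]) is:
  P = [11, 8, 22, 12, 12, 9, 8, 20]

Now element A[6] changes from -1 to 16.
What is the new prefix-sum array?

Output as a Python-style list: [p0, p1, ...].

Answer: [11, 8, 22, 12, 12, 9, 25, 37]

Derivation:
Change: A[6] -1 -> 16, delta = 17
P[k] for k < 6: unchanged (A[6] not included)
P[k] for k >= 6: shift by delta = 17
  P[0] = 11 + 0 = 11
  P[1] = 8 + 0 = 8
  P[2] = 22 + 0 = 22
  P[3] = 12 + 0 = 12
  P[4] = 12 + 0 = 12
  P[5] = 9 + 0 = 9
  P[6] = 8 + 17 = 25
  P[7] = 20 + 17 = 37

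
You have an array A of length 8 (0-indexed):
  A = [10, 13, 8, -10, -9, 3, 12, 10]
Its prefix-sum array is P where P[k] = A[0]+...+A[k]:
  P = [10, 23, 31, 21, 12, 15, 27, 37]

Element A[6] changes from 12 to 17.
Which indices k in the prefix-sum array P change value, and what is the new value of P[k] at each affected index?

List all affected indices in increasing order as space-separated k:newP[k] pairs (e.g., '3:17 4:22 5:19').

Answer: 6:32 7:42

Derivation:
P[k] = A[0] + ... + A[k]
P[k] includes A[6] iff k >= 6
Affected indices: 6, 7, ..., 7; delta = 5
  P[6]: 27 + 5 = 32
  P[7]: 37 + 5 = 42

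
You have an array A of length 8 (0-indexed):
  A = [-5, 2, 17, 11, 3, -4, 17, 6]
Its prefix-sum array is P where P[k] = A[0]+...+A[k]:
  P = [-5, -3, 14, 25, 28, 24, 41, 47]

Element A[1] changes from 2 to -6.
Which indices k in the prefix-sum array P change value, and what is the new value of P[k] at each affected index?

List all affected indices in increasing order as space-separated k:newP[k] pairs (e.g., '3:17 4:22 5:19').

P[k] = A[0] + ... + A[k]
P[k] includes A[1] iff k >= 1
Affected indices: 1, 2, ..., 7; delta = -8
  P[1]: -3 + -8 = -11
  P[2]: 14 + -8 = 6
  P[3]: 25 + -8 = 17
  P[4]: 28 + -8 = 20
  P[5]: 24 + -8 = 16
  P[6]: 41 + -8 = 33
  P[7]: 47 + -8 = 39

Answer: 1:-11 2:6 3:17 4:20 5:16 6:33 7:39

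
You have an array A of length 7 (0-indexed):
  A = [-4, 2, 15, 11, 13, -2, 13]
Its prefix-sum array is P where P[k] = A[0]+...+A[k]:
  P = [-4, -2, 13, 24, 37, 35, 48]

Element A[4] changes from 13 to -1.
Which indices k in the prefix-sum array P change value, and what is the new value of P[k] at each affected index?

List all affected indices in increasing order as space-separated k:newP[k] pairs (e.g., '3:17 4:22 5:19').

P[k] = A[0] + ... + A[k]
P[k] includes A[4] iff k >= 4
Affected indices: 4, 5, ..., 6; delta = -14
  P[4]: 37 + -14 = 23
  P[5]: 35 + -14 = 21
  P[6]: 48 + -14 = 34

Answer: 4:23 5:21 6:34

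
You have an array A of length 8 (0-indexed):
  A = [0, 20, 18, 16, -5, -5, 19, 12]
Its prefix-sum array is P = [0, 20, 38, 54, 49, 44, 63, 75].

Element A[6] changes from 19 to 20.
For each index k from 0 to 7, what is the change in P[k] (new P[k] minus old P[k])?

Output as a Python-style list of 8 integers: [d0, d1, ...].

Answer: [0, 0, 0, 0, 0, 0, 1, 1]

Derivation:
Element change: A[6] 19 -> 20, delta = 1
For k < 6: P[k] unchanged, delta_P[k] = 0
For k >= 6: P[k] shifts by exactly 1
Delta array: [0, 0, 0, 0, 0, 0, 1, 1]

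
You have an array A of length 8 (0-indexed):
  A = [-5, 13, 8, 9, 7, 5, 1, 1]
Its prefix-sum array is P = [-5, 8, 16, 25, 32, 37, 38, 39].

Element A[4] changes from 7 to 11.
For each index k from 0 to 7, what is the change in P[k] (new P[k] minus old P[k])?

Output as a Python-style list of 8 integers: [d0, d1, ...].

Answer: [0, 0, 0, 0, 4, 4, 4, 4]

Derivation:
Element change: A[4] 7 -> 11, delta = 4
For k < 4: P[k] unchanged, delta_P[k] = 0
For k >= 4: P[k] shifts by exactly 4
Delta array: [0, 0, 0, 0, 4, 4, 4, 4]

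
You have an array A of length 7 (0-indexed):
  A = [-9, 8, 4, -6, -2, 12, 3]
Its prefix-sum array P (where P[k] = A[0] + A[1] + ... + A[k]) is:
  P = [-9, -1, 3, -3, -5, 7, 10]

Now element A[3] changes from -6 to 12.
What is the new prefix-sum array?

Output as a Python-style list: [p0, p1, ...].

Answer: [-9, -1, 3, 15, 13, 25, 28]

Derivation:
Change: A[3] -6 -> 12, delta = 18
P[k] for k < 3: unchanged (A[3] not included)
P[k] for k >= 3: shift by delta = 18
  P[0] = -9 + 0 = -9
  P[1] = -1 + 0 = -1
  P[2] = 3 + 0 = 3
  P[3] = -3 + 18 = 15
  P[4] = -5 + 18 = 13
  P[5] = 7 + 18 = 25
  P[6] = 10 + 18 = 28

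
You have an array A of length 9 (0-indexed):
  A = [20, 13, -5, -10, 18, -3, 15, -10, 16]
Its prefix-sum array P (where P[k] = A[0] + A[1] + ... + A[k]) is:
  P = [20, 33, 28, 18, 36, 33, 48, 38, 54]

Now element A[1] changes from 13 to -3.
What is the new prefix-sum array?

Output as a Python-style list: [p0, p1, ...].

Answer: [20, 17, 12, 2, 20, 17, 32, 22, 38]

Derivation:
Change: A[1] 13 -> -3, delta = -16
P[k] for k < 1: unchanged (A[1] not included)
P[k] for k >= 1: shift by delta = -16
  P[0] = 20 + 0 = 20
  P[1] = 33 + -16 = 17
  P[2] = 28 + -16 = 12
  P[3] = 18 + -16 = 2
  P[4] = 36 + -16 = 20
  P[5] = 33 + -16 = 17
  P[6] = 48 + -16 = 32
  P[7] = 38 + -16 = 22
  P[8] = 54 + -16 = 38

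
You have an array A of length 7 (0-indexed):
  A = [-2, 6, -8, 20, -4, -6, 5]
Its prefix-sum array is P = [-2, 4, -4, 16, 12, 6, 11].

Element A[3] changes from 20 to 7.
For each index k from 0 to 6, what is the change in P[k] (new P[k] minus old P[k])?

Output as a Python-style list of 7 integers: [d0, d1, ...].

Element change: A[3] 20 -> 7, delta = -13
For k < 3: P[k] unchanged, delta_P[k] = 0
For k >= 3: P[k] shifts by exactly -13
Delta array: [0, 0, 0, -13, -13, -13, -13]

Answer: [0, 0, 0, -13, -13, -13, -13]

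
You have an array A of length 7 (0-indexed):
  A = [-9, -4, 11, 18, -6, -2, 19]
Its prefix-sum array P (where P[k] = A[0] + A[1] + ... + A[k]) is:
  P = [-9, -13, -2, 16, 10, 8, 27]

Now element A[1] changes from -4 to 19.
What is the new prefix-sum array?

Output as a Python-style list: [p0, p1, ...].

Change: A[1] -4 -> 19, delta = 23
P[k] for k < 1: unchanged (A[1] not included)
P[k] for k >= 1: shift by delta = 23
  P[0] = -9 + 0 = -9
  P[1] = -13 + 23 = 10
  P[2] = -2 + 23 = 21
  P[3] = 16 + 23 = 39
  P[4] = 10 + 23 = 33
  P[5] = 8 + 23 = 31
  P[6] = 27 + 23 = 50

Answer: [-9, 10, 21, 39, 33, 31, 50]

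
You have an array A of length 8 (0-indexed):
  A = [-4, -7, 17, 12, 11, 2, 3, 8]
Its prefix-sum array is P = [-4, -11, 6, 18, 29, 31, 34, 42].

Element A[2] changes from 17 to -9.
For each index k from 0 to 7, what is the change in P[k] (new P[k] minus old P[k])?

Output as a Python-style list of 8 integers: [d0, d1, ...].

Element change: A[2] 17 -> -9, delta = -26
For k < 2: P[k] unchanged, delta_P[k] = 0
For k >= 2: P[k] shifts by exactly -26
Delta array: [0, 0, -26, -26, -26, -26, -26, -26]

Answer: [0, 0, -26, -26, -26, -26, -26, -26]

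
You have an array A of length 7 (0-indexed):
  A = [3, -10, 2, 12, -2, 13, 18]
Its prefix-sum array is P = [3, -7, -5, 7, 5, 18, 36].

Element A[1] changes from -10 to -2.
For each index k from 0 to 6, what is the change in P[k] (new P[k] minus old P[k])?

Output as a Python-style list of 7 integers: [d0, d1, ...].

Element change: A[1] -10 -> -2, delta = 8
For k < 1: P[k] unchanged, delta_P[k] = 0
For k >= 1: P[k] shifts by exactly 8
Delta array: [0, 8, 8, 8, 8, 8, 8]

Answer: [0, 8, 8, 8, 8, 8, 8]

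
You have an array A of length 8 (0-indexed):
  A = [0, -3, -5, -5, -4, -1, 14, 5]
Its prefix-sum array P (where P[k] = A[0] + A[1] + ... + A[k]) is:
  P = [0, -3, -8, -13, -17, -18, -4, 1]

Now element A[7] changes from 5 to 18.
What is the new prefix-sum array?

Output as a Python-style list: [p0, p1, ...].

Answer: [0, -3, -8, -13, -17, -18, -4, 14]

Derivation:
Change: A[7] 5 -> 18, delta = 13
P[k] for k < 7: unchanged (A[7] not included)
P[k] for k >= 7: shift by delta = 13
  P[0] = 0 + 0 = 0
  P[1] = -3 + 0 = -3
  P[2] = -8 + 0 = -8
  P[3] = -13 + 0 = -13
  P[4] = -17 + 0 = -17
  P[5] = -18 + 0 = -18
  P[6] = -4 + 0 = -4
  P[7] = 1 + 13 = 14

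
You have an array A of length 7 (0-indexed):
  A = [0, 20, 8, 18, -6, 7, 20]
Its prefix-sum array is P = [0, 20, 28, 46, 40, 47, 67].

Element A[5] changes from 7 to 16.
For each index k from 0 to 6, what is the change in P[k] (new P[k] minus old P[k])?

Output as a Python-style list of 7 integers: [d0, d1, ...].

Answer: [0, 0, 0, 0, 0, 9, 9]

Derivation:
Element change: A[5] 7 -> 16, delta = 9
For k < 5: P[k] unchanged, delta_P[k] = 0
For k >= 5: P[k] shifts by exactly 9
Delta array: [0, 0, 0, 0, 0, 9, 9]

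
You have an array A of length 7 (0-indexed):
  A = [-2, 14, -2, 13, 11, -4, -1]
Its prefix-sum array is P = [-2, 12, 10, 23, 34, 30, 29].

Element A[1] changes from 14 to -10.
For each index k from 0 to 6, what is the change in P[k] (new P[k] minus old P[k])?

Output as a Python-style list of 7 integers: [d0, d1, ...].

Answer: [0, -24, -24, -24, -24, -24, -24]

Derivation:
Element change: A[1] 14 -> -10, delta = -24
For k < 1: P[k] unchanged, delta_P[k] = 0
For k >= 1: P[k] shifts by exactly -24
Delta array: [0, -24, -24, -24, -24, -24, -24]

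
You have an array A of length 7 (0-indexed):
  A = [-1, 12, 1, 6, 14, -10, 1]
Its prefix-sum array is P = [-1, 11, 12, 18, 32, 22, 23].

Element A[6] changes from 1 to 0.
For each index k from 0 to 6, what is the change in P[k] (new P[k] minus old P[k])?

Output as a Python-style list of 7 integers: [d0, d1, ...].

Answer: [0, 0, 0, 0, 0, 0, -1]

Derivation:
Element change: A[6] 1 -> 0, delta = -1
For k < 6: P[k] unchanged, delta_P[k] = 0
For k >= 6: P[k] shifts by exactly -1
Delta array: [0, 0, 0, 0, 0, 0, -1]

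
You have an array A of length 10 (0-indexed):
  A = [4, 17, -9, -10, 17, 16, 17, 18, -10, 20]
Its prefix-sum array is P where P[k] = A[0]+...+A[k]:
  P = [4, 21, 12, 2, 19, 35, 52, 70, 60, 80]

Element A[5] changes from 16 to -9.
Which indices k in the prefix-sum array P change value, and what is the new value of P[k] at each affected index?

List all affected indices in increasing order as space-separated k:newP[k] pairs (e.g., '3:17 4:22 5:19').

P[k] = A[0] + ... + A[k]
P[k] includes A[5] iff k >= 5
Affected indices: 5, 6, ..., 9; delta = -25
  P[5]: 35 + -25 = 10
  P[6]: 52 + -25 = 27
  P[7]: 70 + -25 = 45
  P[8]: 60 + -25 = 35
  P[9]: 80 + -25 = 55

Answer: 5:10 6:27 7:45 8:35 9:55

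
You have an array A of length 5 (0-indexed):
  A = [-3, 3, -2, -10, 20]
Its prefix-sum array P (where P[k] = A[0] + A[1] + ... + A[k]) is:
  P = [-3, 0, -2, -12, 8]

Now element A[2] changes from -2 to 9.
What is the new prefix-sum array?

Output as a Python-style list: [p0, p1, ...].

Change: A[2] -2 -> 9, delta = 11
P[k] for k < 2: unchanged (A[2] not included)
P[k] for k >= 2: shift by delta = 11
  P[0] = -3 + 0 = -3
  P[1] = 0 + 0 = 0
  P[2] = -2 + 11 = 9
  P[3] = -12 + 11 = -1
  P[4] = 8 + 11 = 19

Answer: [-3, 0, 9, -1, 19]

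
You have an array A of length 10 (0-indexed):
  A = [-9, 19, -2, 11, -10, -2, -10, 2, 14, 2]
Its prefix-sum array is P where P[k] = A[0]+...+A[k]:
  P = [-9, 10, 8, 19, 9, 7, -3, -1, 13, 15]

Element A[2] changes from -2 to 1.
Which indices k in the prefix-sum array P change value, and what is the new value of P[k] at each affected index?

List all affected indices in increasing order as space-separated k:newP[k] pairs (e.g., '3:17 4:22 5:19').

P[k] = A[0] + ... + A[k]
P[k] includes A[2] iff k >= 2
Affected indices: 2, 3, ..., 9; delta = 3
  P[2]: 8 + 3 = 11
  P[3]: 19 + 3 = 22
  P[4]: 9 + 3 = 12
  P[5]: 7 + 3 = 10
  P[6]: -3 + 3 = 0
  P[7]: -1 + 3 = 2
  P[8]: 13 + 3 = 16
  P[9]: 15 + 3 = 18

Answer: 2:11 3:22 4:12 5:10 6:0 7:2 8:16 9:18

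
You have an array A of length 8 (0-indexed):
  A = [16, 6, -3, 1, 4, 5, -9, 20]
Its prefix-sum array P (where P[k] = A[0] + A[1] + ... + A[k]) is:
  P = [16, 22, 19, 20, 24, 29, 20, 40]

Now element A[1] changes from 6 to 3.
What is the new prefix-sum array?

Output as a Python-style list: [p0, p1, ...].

Answer: [16, 19, 16, 17, 21, 26, 17, 37]

Derivation:
Change: A[1] 6 -> 3, delta = -3
P[k] for k < 1: unchanged (A[1] not included)
P[k] for k >= 1: shift by delta = -3
  P[0] = 16 + 0 = 16
  P[1] = 22 + -3 = 19
  P[2] = 19 + -3 = 16
  P[3] = 20 + -3 = 17
  P[4] = 24 + -3 = 21
  P[5] = 29 + -3 = 26
  P[6] = 20 + -3 = 17
  P[7] = 40 + -3 = 37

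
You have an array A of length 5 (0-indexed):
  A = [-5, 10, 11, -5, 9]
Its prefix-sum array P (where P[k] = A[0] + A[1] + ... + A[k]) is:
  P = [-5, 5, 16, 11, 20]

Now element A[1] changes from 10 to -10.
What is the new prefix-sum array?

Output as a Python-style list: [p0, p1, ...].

Answer: [-5, -15, -4, -9, 0]

Derivation:
Change: A[1] 10 -> -10, delta = -20
P[k] for k < 1: unchanged (A[1] not included)
P[k] for k >= 1: shift by delta = -20
  P[0] = -5 + 0 = -5
  P[1] = 5 + -20 = -15
  P[2] = 16 + -20 = -4
  P[3] = 11 + -20 = -9
  P[4] = 20 + -20 = 0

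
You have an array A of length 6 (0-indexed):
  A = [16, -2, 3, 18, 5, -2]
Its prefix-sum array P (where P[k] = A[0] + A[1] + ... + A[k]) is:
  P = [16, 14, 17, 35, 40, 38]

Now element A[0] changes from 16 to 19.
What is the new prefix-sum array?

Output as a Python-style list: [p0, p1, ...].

Change: A[0] 16 -> 19, delta = 3
P[k] for k < 0: unchanged (A[0] not included)
P[k] for k >= 0: shift by delta = 3
  P[0] = 16 + 3 = 19
  P[1] = 14 + 3 = 17
  P[2] = 17 + 3 = 20
  P[3] = 35 + 3 = 38
  P[4] = 40 + 3 = 43
  P[5] = 38 + 3 = 41

Answer: [19, 17, 20, 38, 43, 41]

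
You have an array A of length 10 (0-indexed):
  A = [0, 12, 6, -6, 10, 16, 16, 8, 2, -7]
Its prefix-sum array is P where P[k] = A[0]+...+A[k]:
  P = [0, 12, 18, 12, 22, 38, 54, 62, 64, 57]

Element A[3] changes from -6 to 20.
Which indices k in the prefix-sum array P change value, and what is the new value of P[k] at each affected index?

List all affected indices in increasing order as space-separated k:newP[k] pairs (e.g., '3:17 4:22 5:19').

Answer: 3:38 4:48 5:64 6:80 7:88 8:90 9:83

Derivation:
P[k] = A[0] + ... + A[k]
P[k] includes A[3] iff k >= 3
Affected indices: 3, 4, ..., 9; delta = 26
  P[3]: 12 + 26 = 38
  P[4]: 22 + 26 = 48
  P[5]: 38 + 26 = 64
  P[6]: 54 + 26 = 80
  P[7]: 62 + 26 = 88
  P[8]: 64 + 26 = 90
  P[9]: 57 + 26 = 83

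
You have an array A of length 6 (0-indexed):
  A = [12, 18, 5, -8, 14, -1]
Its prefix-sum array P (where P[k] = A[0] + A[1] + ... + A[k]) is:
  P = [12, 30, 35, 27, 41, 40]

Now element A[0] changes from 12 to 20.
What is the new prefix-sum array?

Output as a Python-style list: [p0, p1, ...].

Change: A[0] 12 -> 20, delta = 8
P[k] for k < 0: unchanged (A[0] not included)
P[k] for k >= 0: shift by delta = 8
  P[0] = 12 + 8 = 20
  P[1] = 30 + 8 = 38
  P[2] = 35 + 8 = 43
  P[3] = 27 + 8 = 35
  P[4] = 41 + 8 = 49
  P[5] = 40 + 8 = 48

Answer: [20, 38, 43, 35, 49, 48]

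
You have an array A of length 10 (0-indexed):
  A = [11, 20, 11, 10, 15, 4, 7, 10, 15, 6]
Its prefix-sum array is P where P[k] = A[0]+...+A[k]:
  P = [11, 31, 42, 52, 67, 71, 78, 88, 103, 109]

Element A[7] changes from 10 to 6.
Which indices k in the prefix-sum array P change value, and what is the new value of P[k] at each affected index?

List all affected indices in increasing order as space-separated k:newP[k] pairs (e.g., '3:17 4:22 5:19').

Answer: 7:84 8:99 9:105

Derivation:
P[k] = A[0] + ... + A[k]
P[k] includes A[7] iff k >= 7
Affected indices: 7, 8, ..., 9; delta = -4
  P[7]: 88 + -4 = 84
  P[8]: 103 + -4 = 99
  P[9]: 109 + -4 = 105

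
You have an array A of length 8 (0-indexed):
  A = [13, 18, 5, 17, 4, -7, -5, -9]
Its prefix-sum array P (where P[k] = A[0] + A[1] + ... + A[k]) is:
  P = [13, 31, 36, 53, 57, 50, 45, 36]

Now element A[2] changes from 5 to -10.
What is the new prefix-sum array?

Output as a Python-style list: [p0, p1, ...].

Answer: [13, 31, 21, 38, 42, 35, 30, 21]

Derivation:
Change: A[2] 5 -> -10, delta = -15
P[k] for k < 2: unchanged (A[2] not included)
P[k] for k >= 2: shift by delta = -15
  P[0] = 13 + 0 = 13
  P[1] = 31 + 0 = 31
  P[2] = 36 + -15 = 21
  P[3] = 53 + -15 = 38
  P[4] = 57 + -15 = 42
  P[5] = 50 + -15 = 35
  P[6] = 45 + -15 = 30
  P[7] = 36 + -15 = 21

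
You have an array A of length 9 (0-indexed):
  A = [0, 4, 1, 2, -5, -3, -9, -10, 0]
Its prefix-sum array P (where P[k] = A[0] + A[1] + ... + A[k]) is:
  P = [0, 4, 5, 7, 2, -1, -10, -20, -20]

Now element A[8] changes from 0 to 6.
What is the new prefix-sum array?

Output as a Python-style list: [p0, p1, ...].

Change: A[8] 0 -> 6, delta = 6
P[k] for k < 8: unchanged (A[8] not included)
P[k] for k >= 8: shift by delta = 6
  P[0] = 0 + 0 = 0
  P[1] = 4 + 0 = 4
  P[2] = 5 + 0 = 5
  P[3] = 7 + 0 = 7
  P[4] = 2 + 0 = 2
  P[5] = -1 + 0 = -1
  P[6] = -10 + 0 = -10
  P[7] = -20 + 0 = -20
  P[8] = -20 + 6 = -14

Answer: [0, 4, 5, 7, 2, -1, -10, -20, -14]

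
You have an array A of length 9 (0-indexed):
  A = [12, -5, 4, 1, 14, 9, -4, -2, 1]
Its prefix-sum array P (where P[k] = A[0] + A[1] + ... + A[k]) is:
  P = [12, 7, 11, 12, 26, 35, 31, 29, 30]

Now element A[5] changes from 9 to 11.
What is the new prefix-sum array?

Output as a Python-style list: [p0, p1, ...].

Answer: [12, 7, 11, 12, 26, 37, 33, 31, 32]

Derivation:
Change: A[5] 9 -> 11, delta = 2
P[k] for k < 5: unchanged (A[5] not included)
P[k] for k >= 5: shift by delta = 2
  P[0] = 12 + 0 = 12
  P[1] = 7 + 0 = 7
  P[2] = 11 + 0 = 11
  P[3] = 12 + 0 = 12
  P[4] = 26 + 0 = 26
  P[5] = 35 + 2 = 37
  P[6] = 31 + 2 = 33
  P[7] = 29 + 2 = 31
  P[8] = 30 + 2 = 32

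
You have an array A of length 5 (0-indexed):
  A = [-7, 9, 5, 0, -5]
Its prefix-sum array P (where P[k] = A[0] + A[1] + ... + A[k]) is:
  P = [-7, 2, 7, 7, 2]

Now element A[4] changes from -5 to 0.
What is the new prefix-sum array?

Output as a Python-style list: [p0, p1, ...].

Change: A[4] -5 -> 0, delta = 5
P[k] for k < 4: unchanged (A[4] not included)
P[k] for k >= 4: shift by delta = 5
  P[0] = -7 + 0 = -7
  P[1] = 2 + 0 = 2
  P[2] = 7 + 0 = 7
  P[3] = 7 + 0 = 7
  P[4] = 2 + 5 = 7

Answer: [-7, 2, 7, 7, 7]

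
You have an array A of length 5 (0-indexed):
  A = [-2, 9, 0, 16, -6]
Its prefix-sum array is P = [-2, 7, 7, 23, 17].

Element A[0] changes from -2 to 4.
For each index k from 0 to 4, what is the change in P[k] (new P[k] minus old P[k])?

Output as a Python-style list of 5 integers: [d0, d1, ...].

Element change: A[0] -2 -> 4, delta = 6
For k < 0: P[k] unchanged, delta_P[k] = 0
For k >= 0: P[k] shifts by exactly 6
Delta array: [6, 6, 6, 6, 6]

Answer: [6, 6, 6, 6, 6]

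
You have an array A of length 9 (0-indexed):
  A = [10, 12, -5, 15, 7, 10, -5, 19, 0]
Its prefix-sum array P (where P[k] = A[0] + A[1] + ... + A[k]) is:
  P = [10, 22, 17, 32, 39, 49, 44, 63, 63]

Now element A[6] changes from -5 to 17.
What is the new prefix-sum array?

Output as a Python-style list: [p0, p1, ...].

Answer: [10, 22, 17, 32, 39, 49, 66, 85, 85]

Derivation:
Change: A[6] -5 -> 17, delta = 22
P[k] for k < 6: unchanged (A[6] not included)
P[k] for k >= 6: shift by delta = 22
  P[0] = 10 + 0 = 10
  P[1] = 22 + 0 = 22
  P[2] = 17 + 0 = 17
  P[3] = 32 + 0 = 32
  P[4] = 39 + 0 = 39
  P[5] = 49 + 0 = 49
  P[6] = 44 + 22 = 66
  P[7] = 63 + 22 = 85
  P[8] = 63 + 22 = 85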